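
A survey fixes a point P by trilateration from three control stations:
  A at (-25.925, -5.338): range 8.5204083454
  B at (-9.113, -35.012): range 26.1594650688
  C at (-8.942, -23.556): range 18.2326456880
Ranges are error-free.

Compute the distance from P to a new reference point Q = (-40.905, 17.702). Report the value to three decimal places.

eq1: (x + 25.925)² + (y + 5.338)² = 8.5204083454²
eq2: (x + 9.113)² + (y + 35.012)² = 26.1594650688²
eq3: (x + 8.942)² + (y + 23.556)² = 18.2326456880²
eq1−eq2, eq1−eq3 (x²,y² cancel):
  33.624·x − 59.348·y = -3.433210
  33.966·x − 36.436·y = -325.587379
det = 33.624·-36.436 − -59.348·33.966 = 790.690104
x = (-3.433210·-36.436 − -59.348·-325.587379) / 790.690104 = -24.279888
y = (33.624·-325.587379 − -3.433210·33.966) / 790.690104 = -13.698082
|P − Q| = √((-24.279888 − -40.905)² + (-13.698082 − 17.702)²) = 35.529698

35.530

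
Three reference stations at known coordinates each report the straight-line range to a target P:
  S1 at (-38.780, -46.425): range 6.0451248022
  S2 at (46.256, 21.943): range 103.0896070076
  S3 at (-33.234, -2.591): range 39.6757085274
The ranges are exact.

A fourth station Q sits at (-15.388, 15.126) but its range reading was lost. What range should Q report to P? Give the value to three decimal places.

60.446

eq1: (x + 38.780)² + (y + 46.425)² = 6.0451248022²
eq2: (x − 46.256)² + (y − 21.943)² = 103.0896070076²
eq3: (x + 33.234)² + (y + 2.591)² = 39.6757085274²
eq1−eq2, eq1−eq3 (x²,y² cancel):
  170.072·x + 136.736·y = -11628.979779
  11.092·x + 87.668·y = -4085.575301
det = 170.072·87.668 − 136.736·11.092 = 13393.196384
x = (-11628.979779·87.668 − 136.736·-4085.575301) / 13393.196384 = -34.408827
y = (170.072·-4085.575301 − -11628.979779·11.092) / 13393.196384 = -42.249311
|P − Q| = √((-34.408827 − -15.388)² + (-42.249311 − 15.126)²) = 60.445994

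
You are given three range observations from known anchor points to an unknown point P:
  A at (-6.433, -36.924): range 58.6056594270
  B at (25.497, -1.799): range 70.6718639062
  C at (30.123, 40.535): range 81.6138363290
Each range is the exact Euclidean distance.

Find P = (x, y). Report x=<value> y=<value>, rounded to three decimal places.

eq1: (x + 6.433)² + (y + 36.924)² = 58.6056594270²
eq2: (x − 25.497)² + (y + 1.799)² = 70.6718639062²
eq3: (x − 30.123)² + (y − 40.535)² = 81.6138363290²
eq3−eq2, eq3−eq1 (x²,y² cancel):
  -9.252·x − 84.668·y = -230.842012
  -73.112·x − 154.918·y = 2080.478874
det = -9.252·-154.918 − -84.668·-73.112 = -4756.945480
x = (-230.842012·-154.918 − -84.668·2080.478874) / -4756.945480 = -44.547824
y = (-9.252·2080.478874 − -230.842012·-73.112) / -4756.945480 = 7.594351

x=-44.548 y=7.594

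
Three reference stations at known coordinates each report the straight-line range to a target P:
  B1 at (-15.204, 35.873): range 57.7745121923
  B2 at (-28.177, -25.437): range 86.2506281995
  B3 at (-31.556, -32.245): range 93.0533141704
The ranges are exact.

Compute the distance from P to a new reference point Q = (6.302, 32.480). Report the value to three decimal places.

36.016

eq1: (x + 15.204)² + (y − 35.873)² = 57.7745121923²
eq2: (x + 28.177)² + (y + 25.437)² = 86.2506281995²
eq3: (x + 31.556)² + (y + 32.245)² = 93.0533141704²
eq1−eq2, eq1−eq3 (x²,y² cancel):
  -25.946·x − 122.620·y = -4178.326053
  -32.704·x − 136.236·y = -4803.537603
det = -25.946·-136.236 − -122.620·-32.704 = -475.385224
x = (-4178.326053·-136.236 − -122.620·-4803.537603) / -475.385224 = 41.590171
y = (-25.946·-4803.537603 − -4178.326053·-32.704) / -475.385224 = 25.275057
|P − Q| = √((41.590171 − 6.302)² + (25.275057 − 32.480)²) = 36.016194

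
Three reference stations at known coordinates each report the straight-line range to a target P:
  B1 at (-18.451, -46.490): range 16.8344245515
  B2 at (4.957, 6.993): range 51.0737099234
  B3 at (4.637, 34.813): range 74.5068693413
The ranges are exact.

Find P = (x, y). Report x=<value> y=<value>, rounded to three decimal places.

x=-27.600 y=-32.359

eq1: (x + 18.451)² + (y + 46.490)² = 16.8344245515²
eq2: (x − 4.957)² + (y − 6.993)² = 51.0737099234²
eq3: (x − 4.637)² + (y − 34.813)² = 74.5068693413²
eq1−eq3, eq1−eq2 (x²,y² cancel):
  46.176·x + 162.606·y = -6536.188492
  46.816·x + 106.966·y = -4753.411598
det = 46.176·106.966 − 162.606·46.816 = -2673.300480
x = (-6536.188492·106.966 − 162.606·-4753.411598) / -2673.300480 = -27.600080
y = (46.176·-4753.411598 − -6536.188492·46.816) / -2673.300480 = -32.358752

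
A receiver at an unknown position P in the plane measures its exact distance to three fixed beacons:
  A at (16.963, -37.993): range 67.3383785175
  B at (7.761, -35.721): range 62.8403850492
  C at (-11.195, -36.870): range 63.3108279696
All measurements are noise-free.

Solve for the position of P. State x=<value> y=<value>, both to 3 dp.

x=-3.929 y=26.022

eq1: (x − 16.963)² + (y + 37.993)² = 67.3383785175²
eq2: (x − 7.761)² + (y + 35.721)² = 62.8403850492²
eq3: (x + 11.195)² + (y + 36.870)² = 63.3108279696²
eq3−eq1, eq3−eq2 (x²,y² cancel):
  56.316·x − 2.246·y = -279.709790
  37.912·x + 2.298·y = -89.155018
det = 56.316·2.298 − -2.246·37.912 = 214.564520
x = (-279.709790·2.298 − -2.246·-89.155018) / 214.564520 = -3.928959
y = (56.316·-89.155018 − -279.709790·37.912) / 214.564520 = 26.022492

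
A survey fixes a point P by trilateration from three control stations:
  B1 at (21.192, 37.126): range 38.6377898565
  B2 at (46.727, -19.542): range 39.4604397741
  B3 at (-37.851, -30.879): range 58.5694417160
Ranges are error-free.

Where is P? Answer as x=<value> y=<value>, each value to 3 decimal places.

x=12.193 y=-0.449

eq1: (x − 21.192)² + (y − 37.126)² = 38.6377898565²
eq2: (x − 46.727)² + (y + 19.542)² = 39.4604397741²
eq3: (x + 37.851)² + (y + 30.879)² = 58.5694417160²
eq1−eq3, eq1−eq2 (x²,y² cancel):
  -118.086·x − 136.010·y = -1378.730596
  51.070·x − 113.336·y = 673.614051
det = -118.086·-113.336 − -136.010·51.070 = 20329.425596
x = (-1378.730596·-113.336 − -136.010·673.614051) / 20329.425596 = 12.193067
y = (-118.086·673.614051 − -1378.730596·51.070) / 20329.425596 = -0.449231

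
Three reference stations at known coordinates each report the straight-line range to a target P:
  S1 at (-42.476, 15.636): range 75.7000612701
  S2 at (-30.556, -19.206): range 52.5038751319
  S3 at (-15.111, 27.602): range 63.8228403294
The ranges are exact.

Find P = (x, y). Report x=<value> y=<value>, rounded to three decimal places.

x=21.675 y=-24.553

eq1: (x + 42.476)² + (y − 15.636)² = 75.7000612701²
eq2: (x + 30.556)² + (y + 19.206)² = 52.5038751319²
eq3: (x + 15.111)² + (y − 27.602)² = 63.8228403294²
eq3−eq2, eq3−eq1 (x²,y² cancel):
  -30.890·x − 93.616·y = 1629.024891
  -54.730·x − 23.932·y = -598.661982
det = -30.890·-23.932 − -93.616·-54.730 = -4384.344200
x = (1629.024891·-23.932 − -93.616·-598.661982) / -4384.344200 = 21.674887
y = (-30.890·-598.661982 − 1629.024891·-54.730) / -4384.344200 = -24.553091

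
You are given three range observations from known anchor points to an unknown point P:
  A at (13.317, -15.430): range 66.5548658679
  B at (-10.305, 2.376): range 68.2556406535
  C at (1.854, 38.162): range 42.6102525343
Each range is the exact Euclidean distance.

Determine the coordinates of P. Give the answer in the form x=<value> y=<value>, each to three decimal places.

eq1: (x − 13.317)² + (y + 15.430)² = 66.5548658679²
eq2: (x + 10.305)² + (y − 2.376)² = 68.2556406535²
eq3: (x − 1.854)² + (y − 38.162)² = 42.6102525343²
eq2−eq3, eq2−eq1 (x²,y² cancel):
  24.318·x + 71.572·y = 4191.136019
  47.244·x − 35.612·y = 532.871298
det = 24.318·-35.612 − 71.572·47.244 = -4247.360184
x = (4191.136019·-35.612 − 71.572·532.871298) / -4247.360184 = 44.119969
y = (24.318·532.871298 − 4191.136019·47.244) / -4247.360184 = 43.567689

x=44.120 y=43.568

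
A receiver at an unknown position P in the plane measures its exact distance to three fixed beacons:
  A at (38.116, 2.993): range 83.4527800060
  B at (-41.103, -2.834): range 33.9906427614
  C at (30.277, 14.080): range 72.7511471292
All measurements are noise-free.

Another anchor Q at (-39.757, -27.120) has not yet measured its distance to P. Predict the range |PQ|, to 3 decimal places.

eq1: (x − 38.116)² + (y − 2.993)² = 83.4527800060²
eq2: (x + 41.103)² + (y + 2.834)² = 33.9906427614²
eq3: (x − 30.277)² + (y − 14.080)² = 72.7511471292²
eq1−eq2, eq1−eq3 (x²,y² cancel):
  -158.438·x − 11.654·y = 6044.703355
  -15.678·x + 22.174·y = 1324.792706
det = -158.438·22.174 − -11.654·-15.678 = -3695.915624
x = (6044.703355·22.174 − -11.654·1324.792706) / -3695.915624 = -40.443127
y = (-158.438·1324.792706 − 6044.703355·-15.678) / -3695.915624 = 31.150237
|P − Q| = √((-40.443127 − -39.757)² + (31.150237 − -27.120)²) = 58.274276

58.274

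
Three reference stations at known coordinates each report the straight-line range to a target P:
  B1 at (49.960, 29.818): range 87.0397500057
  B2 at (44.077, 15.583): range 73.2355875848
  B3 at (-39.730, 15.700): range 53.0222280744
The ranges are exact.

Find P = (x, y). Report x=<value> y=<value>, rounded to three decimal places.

eq1: (x − 49.960)² + (y − 29.818)² = 87.0397500057²
eq2: (x − 44.077)² + (y − 15.583)² = 73.2355875848²
eq3: (x + 39.730)² + (y − 15.700)² = 53.0222280744²
eq3−eq1, eq3−eq2 (x²,y² cancel):
  179.380·x + 28.236·y = -3204.409587
  167.614·x − 0.234·y = -2191.445701
det = 179.380·-0.234 − 28.236·167.614 = -4774.723824
x = (-3204.409587·-0.234 − 28.236·-2191.445701) / -4774.723824 = -13.116464
y = (179.380·-2191.445701 − -3204.409587·167.614) / -4774.723824 = -30.159311

x=-13.116 y=-30.159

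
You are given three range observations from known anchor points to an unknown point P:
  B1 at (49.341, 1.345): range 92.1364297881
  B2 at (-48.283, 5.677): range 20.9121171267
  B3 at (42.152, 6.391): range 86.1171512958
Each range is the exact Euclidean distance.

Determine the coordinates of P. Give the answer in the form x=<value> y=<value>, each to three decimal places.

eq1: (x − 49.341)² + (y − 1.345)² = 92.1364297881²
eq2: (x + 48.283)² + (y − 5.677)² = 20.9121171267²
eq3: (x − 42.152)² + (y − 6.391)² = 86.1171512958²
eq3−eq2, eq3−eq1 (x²,y² cancel):
  -180.870·x − 1.428·y = 7524.687538
  14.378·x − 10.092·y = -454.250626
det = -180.870·-10.092 − -1.428·14.378 = 1845.871824
x = (7524.687538·-10.092 − -1.428·-454.250626) / 1845.871824 = -41.491406
y = (-180.870·-454.250626 − 7524.687538·14.378) / 1845.871824 = -14.101546

x=-41.491 y=-14.102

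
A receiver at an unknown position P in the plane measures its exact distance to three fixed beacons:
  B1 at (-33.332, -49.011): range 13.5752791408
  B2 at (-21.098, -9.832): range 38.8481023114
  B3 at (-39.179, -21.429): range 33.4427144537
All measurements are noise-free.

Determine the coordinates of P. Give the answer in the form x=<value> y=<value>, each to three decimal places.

x=-19.761 y=-48.657

eq1: (x + 33.332)² + (y + 49.011)² = 13.5752791408²
eq2: (x + 21.098)² + (y + 9.832)² = 38.8481023114²
eq3: (x + 39.179)² + (y + 21.429)² = 33.4427144537²
eq2−eq1, eq2−eq3 (x²,y² cancel):
  -24.468·x − 78.358·y = 4296.193366
  -36.162·x − 23.194·y = 1843.162157
det = -24.468·-23.194 − -78.358·-36.162 = -2266.071204
x = (4296.193366·-23.194 − -78.358·1843.162157) / -2266.071204 = -19.761335
y = (-24.468·1843.162157 − 4296.193366·-36.162) / -2266.071204 = -48.657100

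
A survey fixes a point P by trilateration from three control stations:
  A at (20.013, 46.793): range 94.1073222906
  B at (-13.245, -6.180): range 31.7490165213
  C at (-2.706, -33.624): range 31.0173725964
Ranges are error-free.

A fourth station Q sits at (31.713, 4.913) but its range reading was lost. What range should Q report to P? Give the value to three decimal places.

74.304

eq1: (x − 20.013)² + (y − 46.793)² = 94.1073222906²
eq2: (x + 13.245)² + (y + 6.180)² = 31.7490165213²
eq3: (x + 2.706)² + (y + 33.624)² = 31.0173725964²
eq3−eq1, eq3−eq2 (x²,y² cancel):
  45.438·x + 160.834·y = -6441.901500
  -21.078·x + 54.888·y = -970.196034
det = 45.438·54.888 − 160.834·-21.078 = 5884.059996
x = (-6441.901500·54.888 − 160.834·-970.196034) / 5884.059996 = -33.572496
y = (45.438·-970.196034 − -6441.901500·-21.078) / 5884.059996 = -30.568378
|P − Q| = √((-33.572496 − 31.713)² + (-30.568378 − 4.913)²) = 74.304267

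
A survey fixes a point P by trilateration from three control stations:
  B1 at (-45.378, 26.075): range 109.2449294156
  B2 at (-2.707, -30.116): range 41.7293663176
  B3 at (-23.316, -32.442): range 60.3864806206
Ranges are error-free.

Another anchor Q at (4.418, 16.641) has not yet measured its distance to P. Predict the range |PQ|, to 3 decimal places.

71.386

eq1: (x + 45.378)² + (y − 26.075)² = 109.2449294156²
eq2: (x + 2.707)² + (y + 30.116)² = 41.7293663176²
eq3: (x + 23.316)² + (y + 32.442)² = 60.3864806206²
eq2−eq3, eq2−eq1 (x²,y² cancel):
  -41.218·x − 4.652·y = -1223.369113
  -85.342·x + 112.382·y = -8368.347386
det = -41.218·112.382 − -4.652·-85.342 = -5029.172260
x = (-1223.369113·112.382 − -4.652·-8368.347386) / -5029.172260 = 35.078182
y = (-41.218·-8368.347386 − -1223.369113·-85.342) / -5029.172260 = -47.825321
|P − Q| = √((35.078182 − 4.418)² + (-47.825321 − 16.641)²) = 71.385946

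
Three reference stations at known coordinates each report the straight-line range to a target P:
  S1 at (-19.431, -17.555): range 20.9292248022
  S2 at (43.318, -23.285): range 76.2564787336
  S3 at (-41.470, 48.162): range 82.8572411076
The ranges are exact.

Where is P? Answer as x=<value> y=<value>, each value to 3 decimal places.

eq1: (x + 19.431)² + (y + 17.555)² = 20.9292248022²
eq2: (x − 43.318)² + (y + 23.285)² = 76.2564787336²
eq3: (x + 41.470)² + (y − 48.162)² = 82.8572411076²
eq3−eq1, eq3−eq2 (x²,y² cancel):
  44.078·x − 131.434·y = 3073.692595
  169.576·x − 142.894·y = -570.426940
det = 44.078·-142.894 − -131.434·169.576 = 15989.570252
x = (3073.692595·-142.894 − -131.434·-570.426940) / 15989.570252 = -32.157570
y = (44.078·-570.426940 − 3073.692595·169.576) / 15989.570252 = -34.170260

x=-32.158 y=-34.170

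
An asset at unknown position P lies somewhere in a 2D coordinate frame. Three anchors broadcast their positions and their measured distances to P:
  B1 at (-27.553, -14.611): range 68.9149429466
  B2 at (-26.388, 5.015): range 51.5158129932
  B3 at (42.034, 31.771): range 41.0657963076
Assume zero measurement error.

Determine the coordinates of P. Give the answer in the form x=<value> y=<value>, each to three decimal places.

eq1: (x + 27.553)² + (y + 14.611)² = 68.9149429466²
eq2: (x + 26.388)² + (y − 5.015)² = 51.5158129932²
eq3: (x − 42.034)² + (y − 31.771)² = 41.0657963076²
eq1−eq2, eq1−eq3 (x²,y² cancel):
  2.330·x + 39.252·y = 1844.218012
  139.174·x + 92.764·y = 4866.474202
det = 2.330·92.764 − 39.252·139.174 = -5246.717728
x = (1844.218012·92.764 − 39.252·4866.474202) / -5246.717728 = 3.800815
y = (2.330·4866.474202 − 1844.218012·139.174) / -5246.717728 = 46.758436

x=3.801 y=46.758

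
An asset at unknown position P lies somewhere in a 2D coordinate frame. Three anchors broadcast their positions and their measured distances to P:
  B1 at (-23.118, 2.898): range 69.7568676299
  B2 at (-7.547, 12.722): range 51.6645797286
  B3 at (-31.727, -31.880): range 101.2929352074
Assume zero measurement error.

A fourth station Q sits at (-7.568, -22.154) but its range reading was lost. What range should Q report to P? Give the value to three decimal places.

eq1: (x + 23.118)² + (y − 2.898)² = 69.7568676299²
eq2: (x + 7.547)² + (y − 12.722)² = 51.6645797286²
eq3: (x + 31.727)² + (y + 31.880)² = 101.2929352074²
eq1−eq3, eq1−eq2 (x²,y² cancel):
  -17.218·x − 69.556·y = -3914.141540
  31.142·x + 19.648·y = 1872.757948
det = -17.218·19.648 − -69.556·31.142 = 1827.813688
x = (-3914.141540·19.648 − -69.556·1872.757948) / 1827.813688 = 29.191432
y = (-17.218·1872.757948 − -3914.141540·31.142) / 1827.813688 = 49.047149
|P − Q| = √((29.191432 − -7.568)² + (49.047149 − -22.154)²) = 80.130265

80.130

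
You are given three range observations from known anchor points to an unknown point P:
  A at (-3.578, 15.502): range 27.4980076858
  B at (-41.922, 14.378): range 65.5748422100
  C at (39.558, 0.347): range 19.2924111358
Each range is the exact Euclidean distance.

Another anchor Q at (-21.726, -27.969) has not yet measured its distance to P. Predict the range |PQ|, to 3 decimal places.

eq1: (x + 3.578)² + (y − 15.502)² = 27.4980076858²
eq2: (x + 41.922)² + (y − 14.378)² = 65.5748422100²
eq3: (x − 39.558)² + (y − 0.347)² = 19.2924111358²
eq1−eq2, eq1−eq3 (x²,y² cancel):
  -76.688·x − 2.248·y = -1832.852624
  86.272·x − 30.310·y = 1695.784984
det = -76.688·-30.310 − -2.248·86.272 = 2518.352736
x = (-1832.852624·-30.310 − -2.248·1695.784984) / 2518.352736 = 23.573301
y = (-76.688·1695.784984 − -1832.852624·86.272) / 2518.352736 = 11.149154
|P − Q| = √((23.573301 − -21.726)² + (11.149154 − -27.969)²) = 59.851956

59.852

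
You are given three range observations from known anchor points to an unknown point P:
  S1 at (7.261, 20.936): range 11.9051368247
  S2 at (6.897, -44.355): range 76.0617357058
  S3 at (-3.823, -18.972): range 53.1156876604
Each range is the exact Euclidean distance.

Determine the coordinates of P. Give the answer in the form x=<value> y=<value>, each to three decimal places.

eq1: (x − 7.261)² + (y − 20.936)² = 11.9051368247²
eq2: (x − 6.897)² + (y + 44.355)² = 76.0617357058²
eq3: (x + 3.823)² + (y + 18.972)² = 53.1156876604²
eq2−eq1, eq2−eq3 (x²,y² cancel):
  0.728·x + 130.582·y = 4119.758939
  -21.440·x + 50.766·y = 1323.728842
det = 0.728·50.766 − 130.582·-21.440 = 2836.635728
x = (4119.758939·50.766 − 130.582·1323.728842) / 2836.635728 = 12.792803
y = (0.728·1323.728842 − 4119.758939·-21.440) / 2836.635728 = 31.477890

x=12.793 y=31.478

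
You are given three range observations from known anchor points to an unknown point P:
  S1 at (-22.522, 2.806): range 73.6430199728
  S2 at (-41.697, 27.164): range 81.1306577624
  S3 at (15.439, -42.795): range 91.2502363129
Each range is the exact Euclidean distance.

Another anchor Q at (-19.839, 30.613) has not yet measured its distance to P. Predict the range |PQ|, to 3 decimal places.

eq1: (x + 22.522)² + (y − 2.806)² = 73.6430199728²
eq2: (x + 41.697)² + (y − 27.164)² = 81.1306577624²
eq3: (x − 15.439)² + (y + 42.795)² = 91.2502363129²
eq2−eq3, eq2−eq1 (x²,y² cancel):
  114.272·x − 139.918·y = -2151.169957
  38.350·x − 48.716·y = -802.519347
det = 114.272·-48.716 − -139.918·38.350 = -201.019452
x = (-2151.169957·-48.716 − -139.918·-802.519347) / -201.019452 = 37.262594
y = (114.272·-802.519347 − -2151.169957·38.350) / -201.019452 = 45.807124
|P − Q| = √((37.262594 − -19.839)² + (45.807124 − 30.613)²) = 59.088523

59.089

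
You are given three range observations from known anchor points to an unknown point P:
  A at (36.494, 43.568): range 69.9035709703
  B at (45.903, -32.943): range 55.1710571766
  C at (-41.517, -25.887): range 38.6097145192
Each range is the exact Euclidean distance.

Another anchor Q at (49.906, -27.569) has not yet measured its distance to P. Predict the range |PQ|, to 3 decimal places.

eq1: (x − 36.494)² + (y − 43.568)² = 69.9035709703²
eq2: (x − 45.903)² + (y + 32.943)² = 55.1710571766²
eq3: (x + 41.517)² + (y + 25.887)² = 38.6097145192²
eq1−eq2, eq1−eq3 (x²,y² cancel):
  18.818·x − 153.022·y = 1805.007682
  -156.022·x − 138.910·y = 2559.614577
det = 18.818·-138.910 − -153.022·-156.022 = -26488.806864
x = (1805.007682·-138.910 − -153.022·2559.614577) / -26488.806864 = -5.320879
y = (18.818·2559.614577 − 1805.007682·-156.022) / -26488.806864 = -12.450079
|P − Q| = √((-5.320879 − 49.906)² + (-12.450079 − -27.569)²) = 57.258972

57.259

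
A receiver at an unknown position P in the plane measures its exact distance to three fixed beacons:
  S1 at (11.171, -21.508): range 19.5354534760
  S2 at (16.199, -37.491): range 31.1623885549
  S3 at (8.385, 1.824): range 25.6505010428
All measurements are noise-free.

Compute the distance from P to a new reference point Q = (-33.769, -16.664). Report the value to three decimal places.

25.772

eq1: (x − 11.171)² + (y + 21.508)² = 19.5354534760²
eq2: (x − 16.199)² + (y + 37.491)² = 31.1623885549²
eq3: (x − 8.385)² + (y − 1.824)² = 25.6505010428²
eq3−eq1, eq3−eq2 (x²,y² cancel):
  5.572·x − 46.664·y = 790.064365
  15.628·x − 78.630·y = 1281.201224
det = 5.572·-78.630 − -46.664·15.628 = 291.138632
x = (790.064365·-78.630 − -46.664·1281.201224) / 291.138632 = -8.026372
y = (5.572·1281.201224 − 790.064365·15.628) / 291.138632 = -17.889322
|P − Q| = √((-8.026372 − -33.769)² + (-17.889322 − -16.664)²) = 25.771773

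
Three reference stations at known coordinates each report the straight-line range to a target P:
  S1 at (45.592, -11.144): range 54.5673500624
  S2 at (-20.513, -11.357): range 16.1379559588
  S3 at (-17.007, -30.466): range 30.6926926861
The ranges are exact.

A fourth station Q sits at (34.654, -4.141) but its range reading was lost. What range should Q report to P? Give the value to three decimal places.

42.806

eq1: (x − 45.592)² + (y + 11.144)² = 54.5673500624²
eq2: (x + 20.513)² + (y + 11.357)² = 16.1379559588²
eq3: (x + 17.007)² + (y + 30.466)² = 30.6926926861²
eq3−eq2, eq3−eq1 (x²,y² cancel):
  -7.012·x + 38.218·y = 13.957175
  125.198·x + 38.644·y = -1050.150314
det = -7.012·38.644 − 38.218·125.198 = -5055.788892
x = (13.957175·38.644 − 38.218·-1050.150314) / -5055.788892 = -8.045036
y = (-7.012·-1050.150314 − 13.957175·125.198) / -5055.788892 = -1.110854
|P − Q| = √((-8.045036 − 34.654)² + (-1.110854 − -4.141)²) = 42.806419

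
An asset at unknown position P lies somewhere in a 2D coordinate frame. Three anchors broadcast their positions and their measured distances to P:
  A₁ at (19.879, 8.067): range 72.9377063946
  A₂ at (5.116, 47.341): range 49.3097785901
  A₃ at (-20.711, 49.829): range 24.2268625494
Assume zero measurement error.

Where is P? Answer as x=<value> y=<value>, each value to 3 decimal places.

x=-44.022 y=43.231

eq1: (x − 19.879)² + (y − 8.067)² = 72.9377063946²
eq2: (x − 5.116)² + (y − 47.341)² = 49.3097785901²
eq3: (x + 20.711)² + (y − 49.829)² = 24.2268625494²
eq2−eq3, eq2−eq1 (x²,y² cancel):
  -51.654·x + 4.976·y = 2489.044421
  29.526·x − 78.548·y = -4695.547357
det = -51.654·-78.548 − 4.976·29.526 = 3910.397016
x = (2489.044421·-78.548 − 4.976·-4695.547357) / 3910.397016 = -44.022235
y = (-51.654·-4695.547357 − 2489.044421·29.526) / 3910.397016 = 43.231487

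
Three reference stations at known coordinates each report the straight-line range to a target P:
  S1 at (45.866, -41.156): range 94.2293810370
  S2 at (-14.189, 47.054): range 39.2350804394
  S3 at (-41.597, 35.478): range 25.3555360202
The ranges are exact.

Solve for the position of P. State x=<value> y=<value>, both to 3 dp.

eq1: (x − 45.866)² + (y + 41.156)² = 94.2293810370²
eq2: (x + 14.189)² + (y − 47.054)² = 39.2350804394²
eq3: (x + 41.597)² + (y − 35.478)² = 25.3555360202²
eq1−eq3, eq1−eq2 (x²,y² cancel):
  -174.926·x + 153.268·y = 7427.765645
  -120.110·x + 176.420·y = 5957.685059
det = -174.926·176.420 − 153.268·-120.110 = -12451.425440
x = (7427.765645·176.420 − 153.268·5957.685059) / -12451.425440 = -31.906704
y = (-174.926·5957.685059 − 7427.765645·-120.110) / -12451.425440 = 12.047222

x=-31.907 y=12.047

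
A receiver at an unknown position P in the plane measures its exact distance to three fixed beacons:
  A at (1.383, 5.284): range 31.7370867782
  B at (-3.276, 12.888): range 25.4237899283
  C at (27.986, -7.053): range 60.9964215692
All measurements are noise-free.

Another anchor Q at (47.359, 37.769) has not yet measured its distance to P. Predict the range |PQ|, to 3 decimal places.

eq1: (x − 1.383)² + (y − 5.284)² = 31.7370867782²
eq2: (x + 3.276)² + (y − 12.888)² = 25.4237899283²
eq3: (x − 27.986)² + (y + 7.053)² = 60.9964215692²
eq3−eq1, eq3−eq2 (x²,y² cancel):
  -53.206·x + 24.674·y = 1910.193107
  -62.524·x + 39.882·y = 2418.066065
det = -53.206·39.882 − 24.674·-62.524 = -579.244516
x = (1910.193107·39.882 − 24.674·2418.066065) / -579.244516 = -28.518111
y = (-53.206·2418.066065 − 1910.193107·-62.524) / -579.244516 = 15.921962
|P − Q| = √((-28.518111 − 47.359)² + (15.921962 − 37.769)²) = 78.959667

78.960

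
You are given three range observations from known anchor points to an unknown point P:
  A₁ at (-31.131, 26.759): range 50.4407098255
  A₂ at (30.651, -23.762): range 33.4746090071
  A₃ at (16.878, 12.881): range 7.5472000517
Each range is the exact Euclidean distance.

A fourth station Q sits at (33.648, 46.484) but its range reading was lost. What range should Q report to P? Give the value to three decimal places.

45.014

eq1: (x + 31.131)² + (y − 26.759)² = 50.4407098255²
eq2: (x − 30.651)² + (y + 23.762)² = 33.4746090071²
eq3: (x − 16.878)² + (y − 12.881)² = 7.5472000517²
eq1−eq3, eq1−eq2 (x²,y² cancel):
  96.018·x − 27.756·y = 1252.908782
  123.564·x − 101.042·y = 1242.648963
det = 96.018·-101.042 − -27.756·123.564 = -6272.208372
x = (1252.908782·-101.042 − -27.756·1242.648963) / -6272.208372 = 14.684691
y = (96.018·1242.648963 − 1252.908782·123.564) / -6272.208372 = 5.659530
|P − Q| = √((14.684691 − 33.648)² + (5.659530 − 46.484)²) = 45.013825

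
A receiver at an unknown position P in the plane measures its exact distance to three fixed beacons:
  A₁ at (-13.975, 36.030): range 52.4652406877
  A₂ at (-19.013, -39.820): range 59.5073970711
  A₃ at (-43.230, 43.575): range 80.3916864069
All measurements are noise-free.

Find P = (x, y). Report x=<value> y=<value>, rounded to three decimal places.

x=24.690 y=0.567

eq1: (x + 13.975)² + (y − 36.030)² = 52.4652406877²
eq2: (x + 19.013)² + (y + 39.820)² = 59.5073970711²
eq3: (x + 43.230)² + (y − 43.575)² = 80.3916864069²
eq1−eq2, eq1−eq3 (x²,y² cancel):
  -10.076·x − 151.700·y = -334.863782
  -58.510·x + 15.090·y = -1436.069763
det = -10.076·15.090 − -151.700·-58.510 = -9028.013840
x = (-334.863782·15.090 − -151.700·-1436.069763) / -9028.013840 = 24.690356
y = (-10.076·-1436.069763 − -334.863782·-58.510) / -9028.013840 = 0.567460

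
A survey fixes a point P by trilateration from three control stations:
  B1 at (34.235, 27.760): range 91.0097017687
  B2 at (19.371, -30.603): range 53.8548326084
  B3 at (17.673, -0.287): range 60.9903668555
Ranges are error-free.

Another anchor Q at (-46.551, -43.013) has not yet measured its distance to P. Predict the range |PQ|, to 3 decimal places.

16.397

eq1: (x − 34.235)² + (y − 27.760)² = 91.0097017687²
eq2: (x − 19.371)² + (y + 30.603)² = 53.8548326084²
eq3: (x − 17.673)² + (y + 0.287)² = 60.9903668555²
eq2−eq1, eq2−eq3 (x²,y² cancel):
  29.728·x + 116.726·y = -4751.549246
  -3.396·x + 60.632·y = -1818.843806
det = 29.728·60.632 − 116.726·-3.396 = 2198.869592
x = (-4751.549246·60.632 − 116.726·-1818.843806) / 2198.869592 = -34.467516
y = (29.728·-1818.843806 − -4751.549246·-3.396) / 2198.869592 = -31.928610
|P − Q| = √((-34.467516 − -46.551)² + (-31.928610 − -43.013)²) = 16.397387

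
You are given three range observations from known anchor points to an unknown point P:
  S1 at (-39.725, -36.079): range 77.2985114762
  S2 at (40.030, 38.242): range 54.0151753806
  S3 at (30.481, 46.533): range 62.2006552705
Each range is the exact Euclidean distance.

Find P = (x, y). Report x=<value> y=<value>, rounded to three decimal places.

x=34.789 y=-15.518

eq1: (x + 39.725)² + (y + 36.079)² = 77.2985114762²
eq2: (x − 40.030)² + (y − 38.242)² = 54.0151753806²
eq3: (x − 30.481)² + (y − 46.533)² = 62.2006552705²
eq2−eq3, eq2−eq1 (x²,y² cancel):
  -19.098·x + 16.582·y = -921.722359
  -159.510·x − 148.642·y = -3242.502303
det = -19.098·-148.642 − 16.582·-159.510 = 5483.759736
x = (-921.722359·-148.642 − 16.582·-3242.502303) / 5483.759736 = 34.788874
y = (-19.098·-3242.502303 − -921.722359·-159.510) / 5483.759736 = -15.518299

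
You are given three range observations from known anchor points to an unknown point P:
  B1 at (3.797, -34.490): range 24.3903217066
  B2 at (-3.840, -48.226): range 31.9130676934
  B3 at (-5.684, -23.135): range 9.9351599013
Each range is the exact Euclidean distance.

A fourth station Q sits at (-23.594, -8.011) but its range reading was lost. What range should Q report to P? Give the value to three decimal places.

eq1: (x − 3.797)² + (y + 34.490)² = 24.3903217066²
eq2: (x + 3.840)² + (y + 48.226)² = 31.9130676934²
eq3: (x + 5.684)² + (y + 23.135)² = 9.9351599013²
eq1−eq2, eq1−eq3 (x²,y² cancel):
  -15.274·x − 27.472·y = 712.959270
  -18.962·x + 22.710·y = -140.260837
det = -15.274·22.710 − -27.472·-18.962 = -867.796604
x = (712.959270·22.710 − -27.472·-140.260837) / -867.796604 = -14.217686
y = (-15.274·-140.260837 − 712.959270·-18.962) / -867.796604 = -18.047406
|P − Q| = √((-14.217686 − -23.594)² + (-18.047406 − -8.011)²) = 13.734800

13.735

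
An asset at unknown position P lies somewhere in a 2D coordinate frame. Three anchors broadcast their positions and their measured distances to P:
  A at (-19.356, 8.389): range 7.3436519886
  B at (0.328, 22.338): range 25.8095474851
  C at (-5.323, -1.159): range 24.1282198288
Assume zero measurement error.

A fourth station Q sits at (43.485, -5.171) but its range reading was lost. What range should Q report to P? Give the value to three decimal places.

eq1: (x + 19.356)² + (y − 8.389)² = 7.3436519886²
eq2: (x − 0.328)² + (y − 22.338)² = 25.8095474851²
eq3: (x + 5.323)² + (y + 1.159)² = 24.1282198288²
eq1−eq3, eq1−eq2 (x²,y² cancel):
  28.066·x − 19.096·y = -943.594215
  39.368·x + 27.898·y = -558.139746
det = 28.066·27.898 − -19.096·39.368 = 1534.756596
x = (-943.594215·27.898 − -19.096·-558.139746) / 1534.756596 = -24.096738
y = (28.066·-558.139746 − -943.594215·39.368) / 1534.756596 = 13.997442
|P − Q| = √((-24.096738 − 43.485)² + (13.997442 − -5.171)²) = 70.247566

70.248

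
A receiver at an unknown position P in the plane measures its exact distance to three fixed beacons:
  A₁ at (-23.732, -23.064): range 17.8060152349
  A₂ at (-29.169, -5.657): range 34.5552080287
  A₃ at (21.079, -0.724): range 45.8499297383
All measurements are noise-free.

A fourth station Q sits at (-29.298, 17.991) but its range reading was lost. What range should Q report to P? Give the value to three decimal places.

55.844

eq1: (x + 23.732)² + (y + 23.064)² = 17.8060152349²
eq2: (x + 29.169)² + (y + 5.657)² = 34.5552080287²
eq3: (x − 21.079)² + (y + 0.724)² = 45.8499297383²
eq2−eq1, eq2−eq3 (x²,y² cancel):
  10.874·x − 34.814·y = 1089.331933
  100.496·x + 9.866·y = -1346.137448
det = 10.874·9.866 − -34.814·100.496 = 3605.950628
x = (1089.331933·9.866 − -34.814·-1346.137448) / 3605.950628 = -10.015966
y = (10.874·-1346.137448 − 1089.331933·100.496) / 3605.950628 = -34.418497
|P − Q| = √((-10.015966 − -29.298)² + (-34.418497 − 17.991)²) = 55.843999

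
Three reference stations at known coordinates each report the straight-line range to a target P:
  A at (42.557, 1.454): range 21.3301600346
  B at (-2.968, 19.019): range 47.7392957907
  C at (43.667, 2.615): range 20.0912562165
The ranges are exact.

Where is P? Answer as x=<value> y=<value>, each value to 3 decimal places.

eq1: (x − 42.557)² + (y − 1.454)² = 21.3301600346²
eq2: (x + 2.968)² + (y − 19.019)² = 47.7392957907²
eq3: (x − 43.667)² + (y − 2.615)² = 20.0912562165²
eq1−eq3, eq1−eq2 (x²,y² cancel):
  2.220·x + 2.322·y = 151.749900
  -91.050·x + 35.130·y = -3266.745615
det = 2.220·35.130 − 2.322·-91.050 = 289.406700
x = (151.749900·35.130 − 2.322·-3266.745615) / 289.406700 = 44.630471
y = (2.220·-3266.745615 − 151.749900·-91.050) / 289.406700 = 22.683141

x=44.630 y=22.683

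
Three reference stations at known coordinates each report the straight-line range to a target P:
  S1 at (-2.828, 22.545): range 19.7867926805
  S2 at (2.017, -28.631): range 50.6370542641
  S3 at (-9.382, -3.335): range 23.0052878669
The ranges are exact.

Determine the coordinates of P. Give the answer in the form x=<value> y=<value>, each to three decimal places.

x=-21.563 y=16.181

eq1: (x + 2.828)² + (y − 22.545)² = 19.7867926805²
eq2: (x − 2.017)² + (y + 28.631)² = 50.6370542641²
eq3: (x + 9.382)² + (y + 3.335)² = 23.0052878669²
eq1−eq3, eq1−eq2 (x²,y² cancel):
  -13.108·x − 51.760·y = -554.856565
  9.690·x − 102.352·y = -1865.066259
det = -13.108·-102.352 − -51.760·9.690 = 1843.184416
x = (-554.856565·-102.352 − -51.760·-1865.066259) / 1843.184416 = -21.563306
y = (-13.108·-1865.066259 − -554.856565·9.690) / 1843.184416 = 16.180610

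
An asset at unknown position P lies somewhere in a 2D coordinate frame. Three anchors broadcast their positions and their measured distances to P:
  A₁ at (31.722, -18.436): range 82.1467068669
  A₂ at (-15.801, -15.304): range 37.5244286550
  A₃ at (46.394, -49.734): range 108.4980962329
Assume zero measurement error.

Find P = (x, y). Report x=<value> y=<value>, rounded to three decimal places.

x=-46.718 y=5.961

eq1: (x − 31.722)² + (y + 18.436)² = 82.1467068669²
eq2: (x + 15.801)² + (y + 15.304)² = 37.5244286550²
eq3: (x − 46.394)² + (y + 49.734)² = 108.4980962329²
eq1−eq3, eq1−eq2 (x²,y² cancel):
  29.344·x − 62.596·y = -1744.052825
  -95.046·x + 6.264·y = 4477.711340
det = 29.344·6.264 − -62.596·-95.046 = -5765.688600
x = (-1744.052825·6.264 − -62.596·4477.711340) / -5765.688600 = -46.718110
y = (29.344·4477.711340 − -1744.052825·-95.046) / -5765.688600 = 5.961349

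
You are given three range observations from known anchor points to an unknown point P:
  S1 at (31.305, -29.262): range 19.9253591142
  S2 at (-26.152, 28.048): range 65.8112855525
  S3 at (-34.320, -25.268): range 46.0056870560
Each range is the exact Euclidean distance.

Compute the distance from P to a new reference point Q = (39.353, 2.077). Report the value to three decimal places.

eq1: (x − 31.305)² + (y + 29.262)² = 19.9253591142²
eq2: (x + 26.152)² + (y − 28.048)² = 65.8112855525²
eq3: (x + 34.320)² + (y + 25.268)² = 46.0056870560²
eq3−eq1, eq3−eq2 (x²,y² cancel):
  131.250·x − 7.988·y = 1739.436751
  16.336·x + 106.632·y = -2560.318881
det = 131.250·106.632 − -7.988·16.336 = 14125.941968
x = (1739.436751·106.632 − -7.988·-2560.318881) / 14125.941968 = 11.682604
y = (131.250·-2560.318881 − 1739.436751·16.336) / 14125.941968 = -25.800566
|P − Q| = √((11.682604 − 39.353)² + (-25.800566 − 2.077)²) = 39.278613

39.279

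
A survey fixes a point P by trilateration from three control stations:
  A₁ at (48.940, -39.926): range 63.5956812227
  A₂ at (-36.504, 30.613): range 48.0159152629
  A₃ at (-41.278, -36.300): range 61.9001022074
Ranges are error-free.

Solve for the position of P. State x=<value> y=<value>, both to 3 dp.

eq1: (x − 48.940)² + (y + 39.926)² = 63.5956812227²
eq2: (x + 36.504)² + (y − 30.613)² = 48.0159152629²
eq3: (x + 41.278)² + (y + 36.300)² = 61.9001022074²
eq1−eq3, eq1−eq2 (x²,y² cancel):
  -180.436·x + 7.252·y = -754.857775
  -170.888·x + 141.078·y = 19.371261
det = -180.436·141.078 − 7.252·-170.888 = -24216.270232
x = (-754.857775·141.078 − 7.252·19.371261) / -24216.270232 = 4.403416
y = (-180.436·19.371261 − -754.857775·-170.888) / -24216.270232 = 5.471173

x=4.403 y=5.471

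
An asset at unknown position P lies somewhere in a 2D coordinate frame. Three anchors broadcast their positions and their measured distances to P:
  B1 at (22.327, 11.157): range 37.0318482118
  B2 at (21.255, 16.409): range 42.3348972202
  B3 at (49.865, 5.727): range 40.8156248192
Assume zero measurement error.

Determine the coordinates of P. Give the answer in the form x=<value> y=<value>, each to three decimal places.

eq1: (x − 22.327)² + (y − 11.157)² = 37.0318482118²
eq2: (x − 21.255)² + (y − 16.409)² = 42.3348972202²
eq3: (x − 49.865)² + (y − 5.727)² = 40.8156248192²
eq2−eq3, eq2−eq1 (x²,y² cancel):
  57.220·x − 21.364·y = 1924.614741
  2.144·x − 10.504·y = 322.829013
det = 57.220·-10.504 − -21.364·2.144 = -555.234464
x = (1924.614741·-10.504 − -21.364·322.829013) / -555.234464 = 23.988486
y = (57.220·322.829013 − 1924.614741·2.144) / -555.234464 = -25.837557

x=23.988 y=-25.838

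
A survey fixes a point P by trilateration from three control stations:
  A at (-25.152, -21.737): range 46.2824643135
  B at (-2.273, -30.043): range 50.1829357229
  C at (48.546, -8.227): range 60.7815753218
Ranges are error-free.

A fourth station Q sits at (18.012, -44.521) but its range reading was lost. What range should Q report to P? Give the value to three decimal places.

eq1: (x + 25.152)² + (y + 21.737)² = 46.2824643135²
eq2: (x + 2.273)² + (y + 30.043)² = 50.1829357229²
eq3: (x − 48.546)² + (y + 8.227)² = 60.7815753218²
eq1−eq3, eq1−eq2 (x²,y² cancel):
  147.396·x + 27.020·y = -233.056024
  45.758·x − 16.612·y = -573.632430
det = 147.396·-16.612 − 27.020·45.758 = -3684.923512
x = (-233.056024·-16.612 − 27.020·-573.632430) / -3684.923512 = -5.256846
y = (147.396·-573.632430 − -233.056024·45.758) / -3684.923512 = 20.051148
|P − Q| = √((-5.256846 − 18.012)² + (20.051148 − -44.521)²) = 68.636736

68.637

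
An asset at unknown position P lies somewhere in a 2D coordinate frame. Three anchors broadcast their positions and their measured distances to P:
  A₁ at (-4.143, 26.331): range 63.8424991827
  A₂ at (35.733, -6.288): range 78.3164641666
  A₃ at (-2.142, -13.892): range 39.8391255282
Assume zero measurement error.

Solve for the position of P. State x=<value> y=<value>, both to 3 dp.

x=-39.918 y=-26.546

eq1: (x + 4.143)² + (y − 26.331)² = 63.8424991827²
eq2: (x − 35.733)² + (y + 6.288)² = 78.3164641666²
eq3: (x + 2.142)² + (y + 13.892)² = 39.8391255282²
eq3−eq2, eq3−eq1 (x²,y² cancel):
  75.750·x + 15.208·y = -3427.502232
  -4.002·x + 80.446·y = -1975.798597
det = 75.750·80.446 − 15.208·-4.002 = 6154.646916
x = (-3427.502232·80.446 − 15.208·-1975.798597) / 6154.646916 = -39.917952
y = (75.750·-1975.798597 − -3427.502232·-4.002) / 6154.646916 = -26.546382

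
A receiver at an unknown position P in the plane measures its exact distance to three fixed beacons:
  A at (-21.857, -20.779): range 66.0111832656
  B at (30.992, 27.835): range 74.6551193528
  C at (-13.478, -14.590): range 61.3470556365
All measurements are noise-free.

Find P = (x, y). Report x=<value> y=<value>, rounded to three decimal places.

x=38.983 y=-46.391

eq1: (x + 21.857)² + (y + 20.779)² = 66.0111832656²
eq2: (x − 30.992)² + (y − 27.835)² = 74.6551193528²
eq3: (x + 13.478)² + (y + 14.590)² = 61.3470556365²
eq3−eq1, eq3−eq2 (x²,y² cancel):
  -16.758·x − 12.378·y = -79.044375
  88.940·x + 84.850·y = -469.158905
det = -16.758·84.850 − -12.378·88.940 = -321.016980
x = (-79.044375·84.850 − -12.378·-469.158905) / -321.016980 = 38.982873
y = (-16.758·-469.158905 − -79.044375·88.940) / -321.016980 = -46.391227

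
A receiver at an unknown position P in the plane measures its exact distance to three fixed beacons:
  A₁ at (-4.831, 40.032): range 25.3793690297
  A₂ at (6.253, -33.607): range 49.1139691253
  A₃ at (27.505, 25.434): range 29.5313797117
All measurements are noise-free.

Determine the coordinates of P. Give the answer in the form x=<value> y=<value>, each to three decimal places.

x=-0.154 y=15.087

eq1: (x + 4.831)² + (y − 40.032)² = 25.3793690297²
eq2: (x − 6.253)² + (y + 33.607)² = 49.1139691253²
eq3: (x − 27.505)² + (y − 25.434)² = 29.5313797117²
eq3−eq1, eq3−eq2 (x²,y² cancel):
  -64.672·x + 29.196·y = 450.476219
  -42.504·x − 118.082·y = -1774.962499
det = -64.672·-118.082 − 29.196·-42.504 = 8877.545888
x = (450.476219·-118.082 − 29.196·-1774.962499) / 8877.545888 = -0.154471
y = (-64.672·-1774.962499 − 450.476219·-42.504) / 8877.545888 = 15.087212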